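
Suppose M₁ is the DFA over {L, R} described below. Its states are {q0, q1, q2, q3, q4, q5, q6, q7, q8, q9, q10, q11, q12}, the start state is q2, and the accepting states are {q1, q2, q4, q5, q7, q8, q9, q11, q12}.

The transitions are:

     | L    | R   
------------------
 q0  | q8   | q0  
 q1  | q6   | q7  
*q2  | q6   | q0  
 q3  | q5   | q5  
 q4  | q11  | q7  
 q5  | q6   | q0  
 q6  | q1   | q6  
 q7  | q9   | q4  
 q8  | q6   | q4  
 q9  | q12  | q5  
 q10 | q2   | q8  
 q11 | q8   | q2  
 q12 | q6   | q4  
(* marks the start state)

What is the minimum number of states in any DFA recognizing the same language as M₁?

Reachable states from the start: {q0,q1,q2,q4,q5,q6,q7,q8,q9,q11,q12}. Unreachable: {q3,q10} — drop them.
Start with accepting vs non-accepting: {q1,q2,q4,q5,q7,q8,q9,q11,q12} | {q0,q6}.
On input L, block {q1,q2,q4,q5,q7,q8,q9,q11,q12} splits into {q1,q2,q5,q8,q12} and {q4,q7,q9,q11}.
Refine {q1,q2,q5,q8,q12} on symbol R: members go to different blocks, giving {q1,q8,q12} and {q2,q5}.
Refine {q4,q7,q9,q11} on symbol L: members go to different blocks, giving {q4,q7} and {q9,q11}.
No further refinement is possible. Final partition (5 blocks): {q1,q8,q12} | {q0,q6} | {q4,q7} | {q2,q5} | {q9,q11}.

5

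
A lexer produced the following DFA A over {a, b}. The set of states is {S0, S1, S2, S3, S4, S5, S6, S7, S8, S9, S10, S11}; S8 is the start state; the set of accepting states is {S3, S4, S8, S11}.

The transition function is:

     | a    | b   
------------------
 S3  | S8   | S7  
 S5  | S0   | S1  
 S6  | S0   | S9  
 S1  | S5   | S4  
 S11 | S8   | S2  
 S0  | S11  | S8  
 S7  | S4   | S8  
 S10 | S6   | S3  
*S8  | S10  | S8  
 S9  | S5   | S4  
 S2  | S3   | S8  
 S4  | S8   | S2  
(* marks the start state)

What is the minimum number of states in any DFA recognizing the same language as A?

Start with accepting vs non-accepting: {S3,S4,S8,S11} | {S0,S1,S2,S5,S6,S7,S9,S10}.
Refine {S3,S4,S8,S11} on symbol a: members go to different blocks, giving {S3,S4,S11} and {S8}.
On input a, block {S0,S1,S2,S5,S6,S7,S9,S10} splits into {S1,S5,S6,S9,S10} and {S0,S2,S7}.
On input a, block {S1,S5,S6,S9,S10} splits into {S1,S9,S10} and {S5,S6}.
No further refinement is possible. Final partition (5 blocks): {S3,S4,S11} | {S1,S9,S10} | {S8} | {S0,S2,S7} | {S5,S6}.

5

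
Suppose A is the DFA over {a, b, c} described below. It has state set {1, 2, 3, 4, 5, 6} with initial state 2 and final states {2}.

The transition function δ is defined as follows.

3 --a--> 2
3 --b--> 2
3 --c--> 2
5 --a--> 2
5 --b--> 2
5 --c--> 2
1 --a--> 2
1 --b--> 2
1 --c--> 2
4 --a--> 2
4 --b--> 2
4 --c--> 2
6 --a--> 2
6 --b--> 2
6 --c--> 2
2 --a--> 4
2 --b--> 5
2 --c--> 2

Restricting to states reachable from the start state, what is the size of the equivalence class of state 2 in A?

1

States {1,3,6} cannot be reached from the start state, so discard them.
Start with accepting vs non-accepting: {2} | {4,5}.
The partition is now stable with 2 blocks: {2} | {4,5}.
The equivalence class containing 2 is {2}, of size 1.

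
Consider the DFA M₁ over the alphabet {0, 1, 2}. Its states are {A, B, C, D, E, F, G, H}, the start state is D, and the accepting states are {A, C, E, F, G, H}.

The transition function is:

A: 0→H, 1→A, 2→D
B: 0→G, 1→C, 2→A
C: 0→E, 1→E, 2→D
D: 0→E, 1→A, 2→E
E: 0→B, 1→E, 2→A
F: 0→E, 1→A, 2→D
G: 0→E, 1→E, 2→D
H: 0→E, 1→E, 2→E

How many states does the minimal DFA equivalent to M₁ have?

6

First remove the unreachable states {F}; 7 states remain.
Initial partition by acceptance: {A,C,E,G,H} | {B,D}.
Split {A,C,E,G,H} by δ(·,0) → {A,C,G,H} and {E}.
On input 0, block {A,C,G,H} splits into {C,G,H} and {A}.
Split {C,G,H} by δ(·,2) → {C,G} and {H}.
On input 0, block {B,D} splits into {B} and {D}.
Stable partition: {C,G} | {B} | {E} | {A} | {H} | {D} — 6 equivalence classes.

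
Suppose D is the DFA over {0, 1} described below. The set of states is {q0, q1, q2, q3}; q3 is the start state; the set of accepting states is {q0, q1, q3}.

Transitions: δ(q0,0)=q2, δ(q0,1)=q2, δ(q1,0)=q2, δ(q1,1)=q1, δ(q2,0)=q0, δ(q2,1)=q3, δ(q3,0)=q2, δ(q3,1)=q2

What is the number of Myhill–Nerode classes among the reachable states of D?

States {q1} cannot be reached from the start state, so discard them.
P0 = {q0,q3} | {q2}.
Stable partition: {q0,q3} | {q2} — 2 equivalence classes.

2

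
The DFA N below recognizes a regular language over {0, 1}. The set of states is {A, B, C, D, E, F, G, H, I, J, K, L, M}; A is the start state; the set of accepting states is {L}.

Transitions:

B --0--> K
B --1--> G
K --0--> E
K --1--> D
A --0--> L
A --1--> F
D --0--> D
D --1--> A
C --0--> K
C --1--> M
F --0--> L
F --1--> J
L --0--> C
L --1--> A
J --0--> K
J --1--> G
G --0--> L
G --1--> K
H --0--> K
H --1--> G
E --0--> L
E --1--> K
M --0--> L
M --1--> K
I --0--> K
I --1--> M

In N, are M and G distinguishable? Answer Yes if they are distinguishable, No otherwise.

First remove the unreachable states {B,H,I}; 10 states remain.
Initial partition by acceptance: {L} | {A,C,D,E,F,G,J,K,M}.
On input 0, block {A,C,D,E,F,G,J,K,M} splits into {A,E,F,G,M} and {C,D,J,K}.
On input 1, block {A,E,F,G,M} splits into {E,F,G,M} and {A}.
Refine {C,D,J,K} on symbol 0: members go to different blocks, giving {C,D,J} and {K}.
Refine {E,F,G,M} on symbol 1: members go to different blocks, giving {E,G,M} and {F}.
On input 0, block {C,D,J} splits into {C,J} and {D}.
No further refinement is possible. Final partition (7 blocks): {L} | {E,G,M} | {C,J} | {A} | {K} | {F} | {D}.
M and G lie in the same block of the stable partition, so they are equivalent — no string distinguishes them.

No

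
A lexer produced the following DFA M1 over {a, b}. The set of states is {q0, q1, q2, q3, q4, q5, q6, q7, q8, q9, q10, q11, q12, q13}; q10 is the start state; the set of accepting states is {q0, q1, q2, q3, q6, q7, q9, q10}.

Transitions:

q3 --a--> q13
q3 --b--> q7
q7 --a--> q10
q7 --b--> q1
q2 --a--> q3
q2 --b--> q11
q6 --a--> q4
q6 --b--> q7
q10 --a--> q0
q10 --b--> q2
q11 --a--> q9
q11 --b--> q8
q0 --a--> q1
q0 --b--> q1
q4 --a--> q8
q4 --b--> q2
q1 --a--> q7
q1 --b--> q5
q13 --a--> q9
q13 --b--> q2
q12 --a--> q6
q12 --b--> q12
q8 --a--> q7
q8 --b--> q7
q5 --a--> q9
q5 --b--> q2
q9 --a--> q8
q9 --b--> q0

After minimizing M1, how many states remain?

Reachable states from the start: {q0,q1,q2,q3,q5,q7,q8,q9,q10,q11,q13}. Unreachable: {q4,q6,q12} — drop them.
P0 = {q0,q1,q2,q3,q7,q9,q10} | {q5,q8,q11,q13}.
On input a, block {q0,q1,q2,q3,q7,q9,q10} splits into {q0,q1,q2,q7,q10} and {q3,q9}.
Refine {q0,q1,q2,q7,q10} on symbol a: members go to different blocks, giving {q0,q1,q7,q10} and {q2}.
Refine {q0,q1,q7,q10} on symbol b: members go to different blocks, giving {q0,q7} and {q1} and {q10}.
Split {q0,q7} by δ(·,a) → {q0} and {q7}.
Refine {q5,q8,q11,q13} on symbol a: members go to different blocks, giving {q5,q11,q13} and {q8}.
Refine {q5,q11,q13} on symbol b: members go to different blocks, giving {q5,q13} and {q11}.
On input a, block {q3,q9} splits into {q3} and {q9}.
No further refinement is possible. Final partition (10 blocks): {q0} | {q5,q13} | {q3} | {q2} | {q1} | {q10} | {q7} | {q8} | {q11} | {q9}.

10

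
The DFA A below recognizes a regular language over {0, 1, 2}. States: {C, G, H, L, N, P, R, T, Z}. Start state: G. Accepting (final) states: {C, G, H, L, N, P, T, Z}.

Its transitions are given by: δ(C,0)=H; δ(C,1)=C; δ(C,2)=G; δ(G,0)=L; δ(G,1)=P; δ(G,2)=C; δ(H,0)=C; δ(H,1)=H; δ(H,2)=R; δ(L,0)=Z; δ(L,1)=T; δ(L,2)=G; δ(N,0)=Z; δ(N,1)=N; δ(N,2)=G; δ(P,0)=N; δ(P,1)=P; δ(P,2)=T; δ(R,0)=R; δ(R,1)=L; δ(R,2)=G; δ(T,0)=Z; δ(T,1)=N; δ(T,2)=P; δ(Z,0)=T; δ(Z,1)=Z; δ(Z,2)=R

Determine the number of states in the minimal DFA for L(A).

Initial partition by acceptance: {C,G,H,L,N,P,T,Z} | {R}.
On input 2, block {C,G,H,L,N,P,T,Z} splits into {C,G,L,N,P,T} and {H,Z}.
On input 0, block {C,G,L,N,P,T} splits into {C,L,N,T} and {G,P}.
No further refinement is possible. Final partition (4 blocks): {C,L,N,T} | {R} | {H,Z} | {G,P}.

4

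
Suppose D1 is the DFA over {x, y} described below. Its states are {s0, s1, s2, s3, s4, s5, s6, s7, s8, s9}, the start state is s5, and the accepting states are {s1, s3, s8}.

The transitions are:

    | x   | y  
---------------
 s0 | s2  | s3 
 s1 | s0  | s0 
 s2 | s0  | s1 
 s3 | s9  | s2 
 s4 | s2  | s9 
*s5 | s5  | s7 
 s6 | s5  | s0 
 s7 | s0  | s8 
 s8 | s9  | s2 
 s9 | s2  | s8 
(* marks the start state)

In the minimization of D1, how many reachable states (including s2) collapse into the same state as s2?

4

Reachable states from the start: {s0,s1,s2,s3,s5,s7,s8,s9}. Unreachable: {s4,s6} — drop them.
P0 = {s1,s3,s8} | {s0,s2,s5,s7,s9}.
Refine {s0,s2,s5,s7,s9} on symbol y: members go to different blocks, giving {s0,s2,s7,s9} and {s5}.
No further refinement is possible. Final partition (3 blocks): {s1,s3,s8} | {s0,s2,s7,s9} | {s5}.
The equivalence class containing s2 is {s0,s2,s7,s9}, of size 4.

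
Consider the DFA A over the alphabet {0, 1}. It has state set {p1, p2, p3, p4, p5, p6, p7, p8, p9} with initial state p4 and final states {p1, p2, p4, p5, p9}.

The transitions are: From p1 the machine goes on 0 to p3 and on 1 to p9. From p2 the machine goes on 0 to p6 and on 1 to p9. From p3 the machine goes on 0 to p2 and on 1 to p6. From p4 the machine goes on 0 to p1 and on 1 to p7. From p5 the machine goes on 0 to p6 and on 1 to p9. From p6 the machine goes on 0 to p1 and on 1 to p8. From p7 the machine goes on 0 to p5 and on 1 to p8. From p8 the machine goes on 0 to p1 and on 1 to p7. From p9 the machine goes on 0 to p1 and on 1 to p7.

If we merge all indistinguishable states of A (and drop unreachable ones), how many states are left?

3

All states are reachable from the start state.
Start with accepting vs non-accepting: {p1,p2,p4,p5,p9} | {p3,p6,p7,p8}.
On input 0, block {p1,p2,p4,p5,p9} splits into {p1,p2,p5} and {p4,p9}.
The partition is now stable with 3 blocks: {p1,p2,p5} | {p3,p6,p7,p8} | {p4,p9}.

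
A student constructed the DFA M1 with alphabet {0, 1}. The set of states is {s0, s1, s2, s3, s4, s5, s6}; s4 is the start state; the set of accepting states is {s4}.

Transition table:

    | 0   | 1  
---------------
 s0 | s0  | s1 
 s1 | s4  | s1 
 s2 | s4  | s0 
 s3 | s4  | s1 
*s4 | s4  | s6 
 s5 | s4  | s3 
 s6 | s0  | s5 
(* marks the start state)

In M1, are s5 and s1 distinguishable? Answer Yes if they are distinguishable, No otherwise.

No

Reachable states from the start: {s0,s1,s3,s4,s5,s6}. Unreachable: {s2} — drop them.
Start with accepting vs non-accepting: {s4} | {s0,s1,s3,s5,s6}.
Refine {s0,s1,s3,s5,s6} on symbol 0: members go to different blocks, giving {s1,s3,s5} and {s0,s6}.
Stable partition: {s4} | {s1,s3,s5} | {s0,s6} — 3 equivalence classes.
s5 and s1 lie in the same block of the stable partition, so they are equivalent — no string distinguishes them.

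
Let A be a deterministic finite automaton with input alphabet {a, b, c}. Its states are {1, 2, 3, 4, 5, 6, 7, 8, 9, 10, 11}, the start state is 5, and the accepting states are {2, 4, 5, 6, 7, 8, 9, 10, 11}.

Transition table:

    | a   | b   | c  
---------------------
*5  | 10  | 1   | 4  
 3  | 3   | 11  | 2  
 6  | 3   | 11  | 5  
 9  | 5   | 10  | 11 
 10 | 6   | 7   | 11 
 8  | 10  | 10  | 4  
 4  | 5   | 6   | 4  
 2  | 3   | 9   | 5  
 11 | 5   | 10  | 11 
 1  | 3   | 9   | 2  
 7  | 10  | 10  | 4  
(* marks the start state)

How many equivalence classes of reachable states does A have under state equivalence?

7

States {8} cannot be reached from the start state, so discard them.
Initial partition by acceptance: {2,4,5,6,7,9,10,11} | {1,3}.
On input a, block {2,4,5,6,7,9,10,11} splits into {4,5,7,9,10,11} and {2,6}.
Split {4,5,7,9,10,11} by δ(·,a) → {4,5,7,9,11} and {10}.
Refine {4,5,7,9,11} on symbol a: members go to different blocks, giving {4,9,11} and {5,7}.
Split {4,9,11} by δ(·,b) → {9,11} and {4}.
Refine {5,7} on symbol b: members go to different blocks, giving {5} and {7}.
Stable partition: {9,11} | {1,3} | {2,6} | {10} | {5} | {4} | {7} — 7 equivalence classes.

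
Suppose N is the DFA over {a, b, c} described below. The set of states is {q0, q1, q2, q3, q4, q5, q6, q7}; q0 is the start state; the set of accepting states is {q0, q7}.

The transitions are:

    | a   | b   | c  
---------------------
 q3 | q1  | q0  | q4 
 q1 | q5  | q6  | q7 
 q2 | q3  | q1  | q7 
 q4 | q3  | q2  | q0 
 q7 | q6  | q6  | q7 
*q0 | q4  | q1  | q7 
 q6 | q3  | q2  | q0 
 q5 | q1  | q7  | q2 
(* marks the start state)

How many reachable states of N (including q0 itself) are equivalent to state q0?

2

Every state is reachable, so we keep all 8.
Start with accepting vs non-accepting: {q0,q7} | {q1,q2,q3,q4,q5,q6}.
On input b, block {q1,q2,q3,q4,q5,q6} splits into {q1,q2,q4,q6} and {q3,q5}.
The partition is now stable with 3 blocks: {q0,q7} | {q1,q2,q4,q6} | {q3,q5}.
The equivalence class containing q0 is {q0,q7}, of size 2.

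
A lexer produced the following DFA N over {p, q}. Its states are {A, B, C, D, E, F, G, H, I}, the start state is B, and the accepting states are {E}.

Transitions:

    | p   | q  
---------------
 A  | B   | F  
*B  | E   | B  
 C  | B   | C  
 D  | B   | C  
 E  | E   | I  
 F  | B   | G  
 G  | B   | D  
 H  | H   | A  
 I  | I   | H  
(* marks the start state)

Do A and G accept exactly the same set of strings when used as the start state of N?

All states are reachable from the start state.
Start with accepting vs non-accepting: {E} | {A,B,C,D,F,G,H,I}.
On input p, block {A,B,C,D,F,G,H,I} splits into {A,C,D,F,G,H,I} and {B}.
Refine {A,C,D,F,G,H,I} on symbol p: members go to different blocks, giving {A,C,D,F,G} and {H,I}.
Split {H,I} by δ(·,q) → {H} and {I}.
The partition is now stable with 5 blocks: {E} | {A,C,D,F,G} | {B} | {H} | {I}.
A and G lie in the same block of the stable partition, so they are equivalent — no string distinguishes them.

Yes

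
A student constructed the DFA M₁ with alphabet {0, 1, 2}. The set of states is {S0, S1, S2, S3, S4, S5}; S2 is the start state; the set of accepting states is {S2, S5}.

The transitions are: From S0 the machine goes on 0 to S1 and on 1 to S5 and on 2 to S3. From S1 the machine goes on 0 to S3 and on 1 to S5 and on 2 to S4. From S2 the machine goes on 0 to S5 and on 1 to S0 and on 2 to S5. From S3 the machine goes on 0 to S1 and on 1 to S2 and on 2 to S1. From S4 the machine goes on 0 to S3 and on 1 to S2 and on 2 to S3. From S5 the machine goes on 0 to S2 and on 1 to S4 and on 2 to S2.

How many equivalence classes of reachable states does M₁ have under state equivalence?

Initial partition by acceptance: {S2,S5} | {S0,S1,S3,S4}.
Stable partition: {S2,S5} | {S0,S1,S3,S4} — 2 equivalence classes.

2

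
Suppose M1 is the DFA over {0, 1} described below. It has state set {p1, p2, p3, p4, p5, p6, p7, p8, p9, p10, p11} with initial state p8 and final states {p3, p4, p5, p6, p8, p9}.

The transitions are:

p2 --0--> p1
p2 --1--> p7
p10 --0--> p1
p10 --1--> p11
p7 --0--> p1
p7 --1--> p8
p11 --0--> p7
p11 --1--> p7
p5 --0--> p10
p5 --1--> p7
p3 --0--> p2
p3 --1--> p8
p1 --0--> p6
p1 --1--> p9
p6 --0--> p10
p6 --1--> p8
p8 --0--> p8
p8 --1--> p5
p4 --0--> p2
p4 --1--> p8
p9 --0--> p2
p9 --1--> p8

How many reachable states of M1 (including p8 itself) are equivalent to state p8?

1

States {p3,p4} cannot be reached from the start state, so discard them.
Start with accepting vs non-accepting: {p5,p6,p8,p9} | {p1,p2,p7,p10,p11}.
On input 0, block {p5,p6,p8,p9} splits into {p5,p6,p9} and {p8}.
On input 1, block {p5,p6,p9} splits into {p6,p9} and {p5}.
Split {p1,p2,p7,p10,p11} by δ(·,0) → {p2,p7,p10,p11} and {p1}.
Split {p2,p7,p10,p11} by δ(·,0) → {p2,p7,p10} and {p11}.
Refine {p2,p7,p10} on symbol 1: members go to different blocks, giving {p2} and {p7} and {p10}.
On input 0, block {p6,p9} splits into {p6} and {p9}.
No further refinement is possible. Final partition (9 blocks): {p6} | {p2} | {p8} | {p5} | {p1} | {p11} | {p7} | {p10} | {p9}.
State p8 belongs to the block {p8}, which has 1 states.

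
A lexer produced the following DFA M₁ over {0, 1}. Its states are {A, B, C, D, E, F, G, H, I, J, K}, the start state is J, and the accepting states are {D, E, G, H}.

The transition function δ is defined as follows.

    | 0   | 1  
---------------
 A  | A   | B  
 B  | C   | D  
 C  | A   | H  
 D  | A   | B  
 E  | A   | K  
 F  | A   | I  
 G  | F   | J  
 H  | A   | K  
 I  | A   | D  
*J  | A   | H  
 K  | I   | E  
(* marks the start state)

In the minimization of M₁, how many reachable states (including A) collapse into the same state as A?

1

First remove the unreachable states {F,G}; 9 states remain.
P0 = {D,E,H} | {A,B,C,I,J,K}.
Refine {A,B,C,I,J,K} on symbol 1: members go to different blocks, giving {B,C,I,J,K} and {A}.
On input 0, block {B,C,I,J,K} splits into {C,I,J} and {B,K}.
Stable partition: {D,E,H} | {C,I,J} | {A} | {B,K} — 4 equivalence classes.
State A belongs to the block {A}, which has 1 states.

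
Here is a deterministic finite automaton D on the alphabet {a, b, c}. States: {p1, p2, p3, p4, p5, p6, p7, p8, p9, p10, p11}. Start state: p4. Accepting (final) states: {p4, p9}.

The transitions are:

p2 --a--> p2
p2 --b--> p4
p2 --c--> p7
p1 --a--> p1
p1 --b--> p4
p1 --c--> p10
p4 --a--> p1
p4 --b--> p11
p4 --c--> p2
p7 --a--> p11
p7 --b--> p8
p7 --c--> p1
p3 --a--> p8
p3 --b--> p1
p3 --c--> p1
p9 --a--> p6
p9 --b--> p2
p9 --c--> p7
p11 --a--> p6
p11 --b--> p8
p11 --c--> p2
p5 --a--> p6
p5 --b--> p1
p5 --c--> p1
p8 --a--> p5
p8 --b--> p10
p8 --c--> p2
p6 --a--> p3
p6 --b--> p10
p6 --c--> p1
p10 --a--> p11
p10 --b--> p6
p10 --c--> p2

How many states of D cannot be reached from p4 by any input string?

BFS from p4 reaches {p1, p2, p3, p4, p5, p6, p7, p8, p10, p11}; the 1 state(s) p9 are never visited.

1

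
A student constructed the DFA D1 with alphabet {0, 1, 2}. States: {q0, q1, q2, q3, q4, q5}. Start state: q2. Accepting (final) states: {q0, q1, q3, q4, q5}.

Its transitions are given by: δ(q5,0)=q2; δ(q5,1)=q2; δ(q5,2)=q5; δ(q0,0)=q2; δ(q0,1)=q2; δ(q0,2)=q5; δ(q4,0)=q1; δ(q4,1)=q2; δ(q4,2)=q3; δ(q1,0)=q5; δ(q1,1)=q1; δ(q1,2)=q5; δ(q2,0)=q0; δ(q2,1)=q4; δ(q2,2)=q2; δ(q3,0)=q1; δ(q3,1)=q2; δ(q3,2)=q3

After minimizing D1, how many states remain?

Start with accepting vs non-accepting: {q0,q1,q3,q4,q5} | {q2}.
Split {q0,q1,q3,q4,q5} by δ(·,0) → {q1,q3,q4} and {q0,q5}.
On input 0, block {q1,q3,q4} splits into {q3,q4} and {q1}.
No further refinement is possible. Final partition (4 blocks): {q3,q4} | {q2} | {q0,q5} | {q1}.

4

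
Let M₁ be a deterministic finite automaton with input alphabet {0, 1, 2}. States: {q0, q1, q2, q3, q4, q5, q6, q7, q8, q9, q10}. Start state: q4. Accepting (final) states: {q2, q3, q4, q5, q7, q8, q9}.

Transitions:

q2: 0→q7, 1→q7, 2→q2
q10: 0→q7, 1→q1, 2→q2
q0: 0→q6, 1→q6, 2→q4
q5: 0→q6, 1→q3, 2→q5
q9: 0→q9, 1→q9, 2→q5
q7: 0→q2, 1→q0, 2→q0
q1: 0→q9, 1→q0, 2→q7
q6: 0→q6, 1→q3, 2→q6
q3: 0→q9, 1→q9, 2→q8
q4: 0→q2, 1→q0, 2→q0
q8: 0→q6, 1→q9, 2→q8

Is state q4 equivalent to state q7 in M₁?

First remove the unreachable states {q1,q10}; 9 states remain.
Start with accepting vs non-accepting: {q2,q3,q4,q5,q7,q8,q9} | {q0,q6}.
Refine {q2,q3,q4,q5,q7,q8,q9} on symbol 0: members go to different blocks, giving {q2,q3,q4,q7,q9} and {q5,q8}.
Refine {q2,q3,q4,q7,q9} on symbol 1: members go to different blocks, giving {q2,q3,q9} and {q4,q7}.
Refine {q2,q3,q9} on symbol 0: members go to different blocks, giving {q3,q9} and {q2}.
On input 1, block {q0,q6} splits into {q0} and {q6}.
Stable partition: {q3,q9} | {q0} | {q5,q8} | {q4,q7} | {q2} | {q6} — 6 equivalence classes.
q4 and q7 lie in the same block of the stable partition, so they are equivalent — no string distinguishes them.

Yes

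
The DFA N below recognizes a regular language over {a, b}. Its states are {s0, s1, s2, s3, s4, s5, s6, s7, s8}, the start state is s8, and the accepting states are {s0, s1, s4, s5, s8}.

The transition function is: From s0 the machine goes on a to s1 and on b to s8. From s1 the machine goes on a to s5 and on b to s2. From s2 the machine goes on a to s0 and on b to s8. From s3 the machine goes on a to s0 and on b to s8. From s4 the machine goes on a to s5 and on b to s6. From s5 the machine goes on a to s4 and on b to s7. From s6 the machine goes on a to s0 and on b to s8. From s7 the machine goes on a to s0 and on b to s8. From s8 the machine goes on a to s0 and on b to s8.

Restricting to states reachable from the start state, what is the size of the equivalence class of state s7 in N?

3

First remove the unreachable states {s3}; 8 states remain.
Start with accepting vs non-accepting: {s0,s1,s4,s5,s8} | {s2,s6,s7}.
Refine {s0,s1,s4,s5,s8} on symbol b: members go to different blocks, giving {s1,s4,s5} and {s0,s8}.
Split {s0,s8} by δ(·,a) → {s0} and {s8}.
Stable partition: {s1,s4,s5} | {s2,s6,s7} | {s0} | {s8} — 4 equivalence classes.
The equivalence class containing s7 is {s2,s6,s7}, of size 3.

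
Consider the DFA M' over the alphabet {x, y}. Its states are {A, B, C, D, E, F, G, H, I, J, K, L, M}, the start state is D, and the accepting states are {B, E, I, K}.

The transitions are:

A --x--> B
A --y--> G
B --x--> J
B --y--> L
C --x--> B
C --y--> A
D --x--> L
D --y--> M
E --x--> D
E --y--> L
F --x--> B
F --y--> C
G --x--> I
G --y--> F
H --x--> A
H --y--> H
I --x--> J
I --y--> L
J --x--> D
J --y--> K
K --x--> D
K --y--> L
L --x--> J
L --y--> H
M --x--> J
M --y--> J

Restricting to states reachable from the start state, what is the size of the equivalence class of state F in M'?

4

States {E} cannot be reached from the start state, so discard them.
Start with accepting vs non-accepting: {B,I,K} | {A,C,D,F,G,H,J,L,M}.
Split {A,C,D,F,G,H,J,L,M} by δ(·,x) → {D,H,J,L,M} and {A,C,F,G}.
Split {D,H,J,L,M} by δ(·,x) → {D,J,L,M} and {H}.
On input y, block {D,J,L,M} splits into {D,M} and {J} and {L}.
On input x, block {B,I,K} splits into {B,I} and {K}.
On input x, block {D,M} splits into {D} and {M}.
The partition is now stable with 8 blocks: {B,I} | {D} | {A,C,F,G} | {H} | {J} | {L} | {K} | {M}.
The equivalence class containing F is {A,C,F,G}, of size 4.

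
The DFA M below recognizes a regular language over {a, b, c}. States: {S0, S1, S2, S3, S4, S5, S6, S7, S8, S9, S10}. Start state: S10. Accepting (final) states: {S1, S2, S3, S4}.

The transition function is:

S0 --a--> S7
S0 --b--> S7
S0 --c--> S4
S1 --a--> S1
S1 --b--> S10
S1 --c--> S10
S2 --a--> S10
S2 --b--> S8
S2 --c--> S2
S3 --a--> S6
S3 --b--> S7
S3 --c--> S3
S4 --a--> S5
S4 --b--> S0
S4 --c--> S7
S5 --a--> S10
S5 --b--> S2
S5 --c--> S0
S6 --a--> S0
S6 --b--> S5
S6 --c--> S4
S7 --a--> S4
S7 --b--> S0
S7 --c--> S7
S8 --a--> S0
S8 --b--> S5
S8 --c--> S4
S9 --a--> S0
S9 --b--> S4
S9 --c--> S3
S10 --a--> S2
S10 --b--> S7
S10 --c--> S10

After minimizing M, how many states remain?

7

Reachable states from the start: {S0,S2,S4,S5,S7,S8,S10}. Unreachable: {S1,S3,S6,S9} — drop them.
P0 = {S2,S4} | {S0,S5,S7,S8,S10}.
On input c, block {S2,S4} splits into {S2} and {S4}.
On input a, block {S0,S5,S7,S8,S10} splits into {S0,S5,S8} and {S7} and {S10}.
On input a, block {S0,S5,S8} splits into {S0} and {S5} and {S8}.
Stable partition: {S2} | {S0} | {S4} | {S7} | {S10} | {S5} | {S8} — 7 equivalence classes.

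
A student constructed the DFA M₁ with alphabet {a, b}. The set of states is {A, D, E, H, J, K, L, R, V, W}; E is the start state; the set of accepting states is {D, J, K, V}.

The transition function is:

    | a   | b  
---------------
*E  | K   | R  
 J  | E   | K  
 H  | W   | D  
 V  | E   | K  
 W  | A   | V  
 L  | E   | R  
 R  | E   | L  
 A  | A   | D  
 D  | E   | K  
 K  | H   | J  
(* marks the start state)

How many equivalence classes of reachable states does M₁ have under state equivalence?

5

Every state is reachable, so we keep all 10.
Initial partition by acceptance: {D,J,K,V} | {A,E,H,L,R,W}.
Split {A,E,H,L,R,W} by δ(·,a) → {A,H,L,R,W} and {E}.
On input a, block {D,J,K,V} splits into {D,J,V} and {K}.
Refine {A,H,L,R,W} on symbol a: members go to different blocks, giving {A,H,W} and {L,R}.
The partition is now stable with 5 blocks: {D,J,V} | {A,H,W} | {E} | {K} | {L,R}.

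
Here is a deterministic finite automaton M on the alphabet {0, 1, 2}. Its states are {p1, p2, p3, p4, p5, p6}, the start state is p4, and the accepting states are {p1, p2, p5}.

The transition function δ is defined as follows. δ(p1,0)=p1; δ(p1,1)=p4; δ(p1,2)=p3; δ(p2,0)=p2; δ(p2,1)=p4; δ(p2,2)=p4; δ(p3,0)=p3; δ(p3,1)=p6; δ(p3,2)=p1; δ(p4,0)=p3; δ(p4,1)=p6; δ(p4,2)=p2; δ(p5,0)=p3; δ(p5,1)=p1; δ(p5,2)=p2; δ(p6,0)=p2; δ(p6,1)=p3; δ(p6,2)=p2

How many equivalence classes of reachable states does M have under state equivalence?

3

States {p5} cannot be reached from the start state, so discard them.
Start with accepting vs non-accepting: {p1,p2} | {p3,p4,p6}.
Split {p3,p4,p6} by δ(·,0) → {p3,p4} and {p6}.
Stable partition: {p1,p2} | {p3,p4} | {p6} — 3 equivalence classes.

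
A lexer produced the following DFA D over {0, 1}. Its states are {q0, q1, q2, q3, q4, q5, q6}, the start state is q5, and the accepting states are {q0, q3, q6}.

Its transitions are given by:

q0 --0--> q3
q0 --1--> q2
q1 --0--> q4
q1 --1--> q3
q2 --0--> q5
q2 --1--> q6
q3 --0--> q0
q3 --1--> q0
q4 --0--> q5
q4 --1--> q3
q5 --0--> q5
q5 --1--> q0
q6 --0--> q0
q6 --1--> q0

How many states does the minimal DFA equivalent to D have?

Reachable states from the start: {q0,q2,q3,q5,q6}. Unreachable: {q1,q4} — drop them.
Start with accepting vs non-accepting: {q0,q3,q6} | {q2,q5}.
Refine {q0,q3,q6} on symbol 1: members go to different blocks, giving {q3,q6} and {q0}.
Refine {q2,q5} on symbol 1: members go to different blocks, giving {q2} and {q5}.
The partition is now stable with 4 blocks: {q3,q6} | {q2} | {q0} | {q5}.

4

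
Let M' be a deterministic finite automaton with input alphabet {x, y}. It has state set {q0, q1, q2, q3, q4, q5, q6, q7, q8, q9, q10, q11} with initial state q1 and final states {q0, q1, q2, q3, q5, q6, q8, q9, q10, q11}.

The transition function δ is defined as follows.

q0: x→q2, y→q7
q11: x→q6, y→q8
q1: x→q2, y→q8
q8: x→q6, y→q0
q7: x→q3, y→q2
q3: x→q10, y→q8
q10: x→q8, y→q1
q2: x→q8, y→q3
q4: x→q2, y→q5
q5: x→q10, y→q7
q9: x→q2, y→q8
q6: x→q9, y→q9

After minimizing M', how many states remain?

6

First remove the unreachable states {q4,q5,q11}; 9 states remain.
P0 = {q0,q1,q2,q3,q6,q8,q9,q10} | {q7}.
Refine {q0,q1,q2,q3,q6,q8,q9,q10} on symbol y: members go to different blocks, giving {q1,q2,q3,q6,q8,q9,q10} and {q0}.
Split {q1,q2,q3,q6,q8,q9,q10} by δ(·,y) → {q1,q2,q3,q6,q9,q10} and {q8}.
On input x, block {q1,q2,q3,q6,q9,q10} splits into {q1,q3,q6,q9} and {q2,q10}.
On input x, block {q1,q3,q6,q9} splits into {q1,q3,q9} and {q6}.
No further refinement is possible. Final partition (6 blocks): {q1,q3,q9} | {q7} | {q0} | {q8} | {q2,q10} | {q6}.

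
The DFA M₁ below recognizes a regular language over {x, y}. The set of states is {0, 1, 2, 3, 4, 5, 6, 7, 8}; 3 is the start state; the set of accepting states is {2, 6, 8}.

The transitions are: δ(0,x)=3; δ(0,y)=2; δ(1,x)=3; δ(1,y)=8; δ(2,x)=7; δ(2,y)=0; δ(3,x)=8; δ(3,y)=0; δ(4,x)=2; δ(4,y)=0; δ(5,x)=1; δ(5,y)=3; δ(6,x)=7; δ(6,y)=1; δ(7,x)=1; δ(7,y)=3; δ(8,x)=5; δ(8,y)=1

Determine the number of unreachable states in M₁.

2

BFS from 3 reaches {0, 1, 2, 3, 5, 7, 8}; the 2 state(s) 4, 6 are never visited.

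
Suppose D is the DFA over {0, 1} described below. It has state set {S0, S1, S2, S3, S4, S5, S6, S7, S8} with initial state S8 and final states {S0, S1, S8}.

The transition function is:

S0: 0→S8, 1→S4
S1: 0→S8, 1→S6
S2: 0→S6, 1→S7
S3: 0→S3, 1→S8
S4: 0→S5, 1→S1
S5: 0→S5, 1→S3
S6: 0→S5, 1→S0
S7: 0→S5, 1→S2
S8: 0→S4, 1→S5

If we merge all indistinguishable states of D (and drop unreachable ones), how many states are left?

5

First remove the unreachable states {S2,S7}; 7 states remain.
Start with accepting vs non-accepting: {S0,S1,S8} | {S3,S4,S5,S6}.
Split {S0,S1,S8} by δ(·,0) → {S0,S1} and {S8}.
Split {S3,S4,S5,S6} by δ(·,1) → {S4,S6} and {S3} and {S5}.
The partition is now stable with 5 blocks: {S0,S1} | {S4,S6} | {S8} | {S3} | {S5}.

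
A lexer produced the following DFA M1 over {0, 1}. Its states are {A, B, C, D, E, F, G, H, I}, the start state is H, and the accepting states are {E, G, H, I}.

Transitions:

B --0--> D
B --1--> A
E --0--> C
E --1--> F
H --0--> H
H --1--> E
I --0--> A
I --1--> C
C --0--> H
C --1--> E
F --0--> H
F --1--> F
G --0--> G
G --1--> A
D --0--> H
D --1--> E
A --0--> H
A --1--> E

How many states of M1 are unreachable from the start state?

BFS from H reaches {C, E, F, H}; the 5 state(s) A, B, D, G, I are never visited.

5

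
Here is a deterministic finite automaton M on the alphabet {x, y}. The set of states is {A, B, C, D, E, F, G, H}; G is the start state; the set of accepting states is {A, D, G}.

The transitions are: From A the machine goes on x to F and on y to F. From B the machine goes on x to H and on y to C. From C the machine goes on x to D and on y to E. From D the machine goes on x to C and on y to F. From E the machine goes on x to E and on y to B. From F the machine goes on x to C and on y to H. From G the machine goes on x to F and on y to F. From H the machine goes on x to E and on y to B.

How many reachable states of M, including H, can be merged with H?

Reachable states from the start: {B,C,D,E,F,G,H}. Unreachable: {A} — drop them.
P0 = {D,G} | {B,C,E,F,H}.
Split {B,C,E,F,H} by δ(·,x) → {B,E,F,H} and {C}.
Refine {D,G} on symbol x: members go to different blocks, giving {D} and {G}.
On input x, block {B,E,F,H} splits into {B,E,H} and {F}.
Split {B,E,H} by δ(·,y) → {E,H} and {B}.
Stable partition: {D} | {E,H} | {C} | {G} | {F} | {B} — 6 equivalence classes.
State H belongs to the block {E,H}, which has 2 states.

2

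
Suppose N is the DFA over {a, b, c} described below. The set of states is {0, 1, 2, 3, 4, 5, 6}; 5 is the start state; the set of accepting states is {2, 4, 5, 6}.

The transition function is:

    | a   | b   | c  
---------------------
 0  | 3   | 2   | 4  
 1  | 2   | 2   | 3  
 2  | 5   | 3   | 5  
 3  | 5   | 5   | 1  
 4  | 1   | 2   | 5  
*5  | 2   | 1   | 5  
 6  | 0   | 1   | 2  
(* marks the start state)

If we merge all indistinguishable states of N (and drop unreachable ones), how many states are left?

Reachable states from the start: {1,2,3,5}. Unreachable: {0,4,6} — drop them.
Start with accepting vs non-accepting: {2,5} | {1,3}.
Stable partition: {2,5} | {1,3} — 2 equivalence classes.

2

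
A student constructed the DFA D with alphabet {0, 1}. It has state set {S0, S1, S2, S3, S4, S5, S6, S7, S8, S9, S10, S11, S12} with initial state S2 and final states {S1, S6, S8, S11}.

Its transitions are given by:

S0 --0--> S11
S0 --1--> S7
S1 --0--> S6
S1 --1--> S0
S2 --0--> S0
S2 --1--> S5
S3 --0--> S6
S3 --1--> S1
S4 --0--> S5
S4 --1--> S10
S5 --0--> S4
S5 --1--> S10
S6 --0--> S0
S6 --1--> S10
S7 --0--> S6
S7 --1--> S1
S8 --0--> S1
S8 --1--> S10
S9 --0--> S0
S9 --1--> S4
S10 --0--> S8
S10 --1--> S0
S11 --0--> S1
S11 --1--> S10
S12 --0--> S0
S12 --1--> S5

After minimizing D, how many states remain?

Reachable states from the start: {S0,S1,S2,S4,S5,S6,S7,S8,S10,S11}. Unreachable: {S3,S9,S12} — drop them.
Initial partition by acceptance: {S1,S6,S8,S11} | {S0,S2,S4,S5,S7,S10}.
Split {S1,S6,S8,S11} by δ(·,0) → {S1,S8,S11} and {S6}.
Refine {S1,S8,S11} on symbol 0: members go to different blocks, giving {S8,S11} and {S1}.
Split {S0,S2,S4,S5,S7,S10} by δ(·,0) → {S2,S4,S5} and {S0,S10} and {S7}.
Refine {S2,S4,S5} on symbol 0: members go to different blocks, giving {S4,S5} and {S2}.
On input 1, block {S0,S10} splits into {S0} and {S10}.
No further refinement is possible. Final partition (8 blocks): {S8,S11} | {S4,S5} | {S6} | {S1} | {S0} | {S7} | {S2} | {S10}.

8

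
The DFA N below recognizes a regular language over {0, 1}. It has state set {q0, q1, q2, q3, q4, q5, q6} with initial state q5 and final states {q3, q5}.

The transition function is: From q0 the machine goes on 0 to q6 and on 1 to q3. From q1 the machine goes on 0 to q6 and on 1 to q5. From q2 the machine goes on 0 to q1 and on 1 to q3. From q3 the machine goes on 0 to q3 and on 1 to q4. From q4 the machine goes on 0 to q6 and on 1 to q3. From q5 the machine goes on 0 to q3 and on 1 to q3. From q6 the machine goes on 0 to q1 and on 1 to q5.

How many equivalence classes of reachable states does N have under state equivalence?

Reachable states from the start: {q1,q3,q4,q5,q6}. Unreachable: {q0,q2} — drop them.
Start with accepting vs non-accepting: {q3,q5} | {q1,q4,q6}.
Split {q3,q5} by δ(·,1) → {q3} and {q5}.
Split {q1,q4,q6} by δ(·,1) → {q1,q6} and {q4}.
No further refinement is possible. Final partition (4 blocks): {q3} | {q1,q6} | {q5} | {q4}.

4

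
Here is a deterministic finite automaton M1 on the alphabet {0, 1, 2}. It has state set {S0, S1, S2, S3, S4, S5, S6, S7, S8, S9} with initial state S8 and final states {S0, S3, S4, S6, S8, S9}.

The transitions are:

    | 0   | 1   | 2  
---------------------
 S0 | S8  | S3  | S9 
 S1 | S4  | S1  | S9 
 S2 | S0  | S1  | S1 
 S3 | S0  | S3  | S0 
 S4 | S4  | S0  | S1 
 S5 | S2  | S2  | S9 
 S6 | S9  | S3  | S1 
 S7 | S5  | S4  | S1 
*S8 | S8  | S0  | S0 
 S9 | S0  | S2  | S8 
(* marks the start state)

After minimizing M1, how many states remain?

First remove the unreachable states {S5,S6,S7}; 7 states remain.
Start with accepting vs non-accepting: {S0,S3,S4,S8,S9} | {S1,S2}.
Split {S0,S3,S4,S8,S9} by δ(·,1) → {S0,S3,S4,S8} and {S9}.
On input 2, block {S0,S3,S4,S8} splits into {S3,S8} and {S0} and {S4}.
Refine {S3,S8} on symbol 0: members go to different blocks, giving {S3} and {S8}.
On input 0, block {S1,S2} splits into {S1} and {S2}.
Stable partition: {S3} | {S1} | {S9} | {S0} | {S4} | {S8} | {S2} — 7 equivalence classes.

7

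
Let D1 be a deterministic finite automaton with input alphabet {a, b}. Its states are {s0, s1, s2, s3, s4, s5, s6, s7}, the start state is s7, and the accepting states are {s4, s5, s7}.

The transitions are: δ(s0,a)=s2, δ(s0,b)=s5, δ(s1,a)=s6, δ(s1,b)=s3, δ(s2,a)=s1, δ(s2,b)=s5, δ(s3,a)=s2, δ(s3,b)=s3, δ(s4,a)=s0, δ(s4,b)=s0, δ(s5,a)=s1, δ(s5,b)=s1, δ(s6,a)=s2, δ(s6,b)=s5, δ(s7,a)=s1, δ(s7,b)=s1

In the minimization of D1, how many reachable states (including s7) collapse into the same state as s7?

2

Reachable states from the start: {s1,s2,s3,s5,s6,s7}. Unreachable: {s0,s4} — drop them.
Initial partition by acceptance: {s5,s7} | {s1,s2,s3,s6}.
On input b, block {s1,s2,s3,s6} splits into {s1,s3} and {s2,s6}.
Split {s2,s6} by δ(·,a) → {s2} and {s6}.
On input a, block {s1,s3} splits into {s1} and {s3}.
The partition is now stable with 5 blocks: {s5,s7} | {s1} | {s2} | {s6} | {s3}.
State s7 belongs to the block {s5,s7}, which has 2 states.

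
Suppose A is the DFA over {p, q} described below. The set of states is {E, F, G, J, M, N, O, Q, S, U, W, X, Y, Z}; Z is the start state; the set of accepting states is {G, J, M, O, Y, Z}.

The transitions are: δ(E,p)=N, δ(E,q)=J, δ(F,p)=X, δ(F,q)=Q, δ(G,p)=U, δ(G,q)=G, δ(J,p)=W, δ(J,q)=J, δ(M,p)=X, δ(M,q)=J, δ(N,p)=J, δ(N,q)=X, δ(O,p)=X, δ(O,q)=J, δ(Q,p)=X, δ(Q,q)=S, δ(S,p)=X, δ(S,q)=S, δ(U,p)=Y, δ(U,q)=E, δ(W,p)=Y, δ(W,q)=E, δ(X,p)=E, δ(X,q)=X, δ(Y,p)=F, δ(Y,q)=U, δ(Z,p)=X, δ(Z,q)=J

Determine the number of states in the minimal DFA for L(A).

8

Reachable states from the start: {E,F,J,N,Q,S,U,W,X,Y,Z}. Unreachable: {G,M,O} — drop them.
P0 = {J,Y,Z} | {E,F,N,Q,S,U,W,X}.
Refine {J,Y,Z} on symbol q: members go to different blocks, giving {J,Z} and {Y}.
Refine {E,F,N,Q,S,U,W,X} on symbol p: members go to different blocks, giving {E,F,Q,S,X} and {U,W} and {N}.
Refine {J,Z} on symbol p: members go to different blocks, giving {Z} and {J}.
Refine {E,F,Q,S,X} on symbol p: members go to different blocks, giving {F,Q,S,X} and {E}.
Refine {F,Q,S,X} on symbol p: members go to different blocks, giving {F,Q,S} and {X}.
Stable partition: {Z} | {F,Q,S} | {Y} | {U,W} | {N} | {J} | {E} | {X} — 8 equivalence classes.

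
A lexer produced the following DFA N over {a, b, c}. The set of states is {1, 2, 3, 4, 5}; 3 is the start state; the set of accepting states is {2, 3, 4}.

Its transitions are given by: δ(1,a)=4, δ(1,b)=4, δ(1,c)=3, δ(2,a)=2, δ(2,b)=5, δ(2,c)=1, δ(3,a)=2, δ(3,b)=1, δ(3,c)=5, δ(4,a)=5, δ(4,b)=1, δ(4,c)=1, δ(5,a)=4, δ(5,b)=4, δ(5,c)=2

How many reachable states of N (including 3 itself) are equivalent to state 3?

2

P0 = {2,3,4} | {1,5}.
Split {2,3,4} by δ(·,a) → {2,3} and {4}.
Stable partition: {2,3} | {1,5} | {4} — 3 equivalence classes.
State 3 belongs to the block {2,3}, which has 2 states.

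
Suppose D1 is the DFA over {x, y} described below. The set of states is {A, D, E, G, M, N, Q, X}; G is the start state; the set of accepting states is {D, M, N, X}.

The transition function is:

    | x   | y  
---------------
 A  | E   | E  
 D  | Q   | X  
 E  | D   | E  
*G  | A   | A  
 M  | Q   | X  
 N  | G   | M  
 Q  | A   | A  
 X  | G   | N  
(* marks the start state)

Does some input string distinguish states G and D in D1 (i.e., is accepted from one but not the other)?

Yes

Every state is reachable, so we keep all 8.
P0 = {D,M,N,X} | {A,E,G,Q}.
On input x, block {A,E,G,Q} splits into {A,G,Q} and {E}.
On input x, block {A,G,Q} splits into {G,Q} and {A}.
The partition is now stable with 4 blocks: {D,M,N,X} | {G,Q} | {E} | {A}.
G and D end up in different blocks, so they are distinguishable. For instance, the string 'ε' is accepted from only D.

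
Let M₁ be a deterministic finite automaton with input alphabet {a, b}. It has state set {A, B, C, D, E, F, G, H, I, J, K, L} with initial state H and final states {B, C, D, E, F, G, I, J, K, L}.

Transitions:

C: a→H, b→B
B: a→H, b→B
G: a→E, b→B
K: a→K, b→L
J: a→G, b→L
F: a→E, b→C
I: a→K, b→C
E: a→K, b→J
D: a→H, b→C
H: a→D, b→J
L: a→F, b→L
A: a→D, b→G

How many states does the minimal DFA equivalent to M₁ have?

5

States {A,I} cannot be reached from the start state, so discard them.
Start with accepting vs non-accepting: {B,C,D,E,F,G,J,K,L} | {H}.
Refine {B,C,D,E,F,G,J,K,L} on symbol a: members go to different blocks, giving {E,F,G,J,K,L} and {B,C,D}.
Split {E,F,G,J,K,L} by δ(·,b) → {E,J,K,L} and {F,G}.
Refine {E,J,K,L} on symbol a: members go to different blocks, giving {E,K} and {J,L}.
The partition is now stable with 5 blocks: {E,K} | {H} | {B,C,D} | {F,G} | {J,L}.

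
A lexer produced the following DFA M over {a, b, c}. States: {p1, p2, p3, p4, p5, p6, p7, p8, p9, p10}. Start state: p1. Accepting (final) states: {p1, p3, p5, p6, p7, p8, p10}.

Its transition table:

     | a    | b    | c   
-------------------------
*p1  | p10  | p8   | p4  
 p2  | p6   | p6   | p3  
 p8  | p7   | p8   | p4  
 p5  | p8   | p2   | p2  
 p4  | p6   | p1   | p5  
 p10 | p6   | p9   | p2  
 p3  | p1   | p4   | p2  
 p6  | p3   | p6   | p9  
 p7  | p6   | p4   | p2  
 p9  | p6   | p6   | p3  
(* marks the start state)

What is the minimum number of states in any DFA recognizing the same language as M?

3

Every state is reachable, so we keep all 10.
P0 = {p1,p3,p5,p6,p7,p8,p10} | {p2,p4,p9}.
Refine {p1,p3,p5,p6,p7,p8,p10} on symbol b: members go to different blocks, giving {p3,p5,p7,p10} and {p1,p6,p8}.
Stable partition: {p3,p5,p7,p10} | {p2,p4,p9} | {p1,p6,p8} — 3 equivalence classes.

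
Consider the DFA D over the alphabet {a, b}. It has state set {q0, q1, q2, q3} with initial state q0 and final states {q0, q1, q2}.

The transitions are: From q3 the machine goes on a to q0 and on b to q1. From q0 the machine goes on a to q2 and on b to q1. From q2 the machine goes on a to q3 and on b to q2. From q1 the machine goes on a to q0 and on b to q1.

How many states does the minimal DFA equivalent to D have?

Every state is reachable, so we keep all 4.
Start with accepting vs non-accepting: {q0,q1,q2} | {q3}.
Split {q0,q1,q2} by δ(·,a) → {q0,q1} and {q2}.
On input a, block {q0,q1} splits into {q0} and {q1}.
No further refinement is possible. Final partition (4 blocks): {q0} | {q3} | {q2} | {q1}.

4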